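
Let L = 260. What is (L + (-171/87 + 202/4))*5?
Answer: 89475/58 ≈ 1542.7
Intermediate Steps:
(L + (-171/87 + 202/4))*5 = (260 + (-171/87 + 202/4))*5 = (260 + (-171*1/87 + 202*(1/4)))*5 = (260 + (-57/29 + 101/2))*5 = (260 + 2815/58)*5 = (17895/58)*5 = 89475/58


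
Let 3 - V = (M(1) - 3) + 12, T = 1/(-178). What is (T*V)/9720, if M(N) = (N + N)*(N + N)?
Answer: 1/173016 ≈ 5.7798e-6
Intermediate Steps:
T = -1/178 ≈ -0.0056180
M(N) = 4*N² (M(N) = (2*N)*(2*N) = 4*N²)
V = -10 (V = 3 - ((4*1² - 3) + 12) = 3 - ((4*1 - 3) + 12) = 3 - ((4 - 3) + 12) = 3 - (1 + 12) = 3 - 1*13 = 3 - 13 = -10)
(T*V)/9720 = -1/178*(-10)/9720 = (5/89)*(1/9720) = 1/173016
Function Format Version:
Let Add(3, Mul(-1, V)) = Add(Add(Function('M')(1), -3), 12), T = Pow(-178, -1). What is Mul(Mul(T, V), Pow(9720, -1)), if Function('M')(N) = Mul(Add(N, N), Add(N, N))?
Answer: Rational(1, 173016) ≈ 5.7798e-6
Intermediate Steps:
T = Rational(-1, 178) ≈ -0.0056180
Function('M')(N) = Mul(4, Pow(N, 2)) (Function('M')(N) = Mul(Mul(2, N), Mul(2, N)) = Mul(4, Pow(N, 2)))
V = -10 (V = Add(3, Mul(-1, Add(Add(Mul(4, Pow(1, 2)), -3), 12))) = Add(3, Mul(-1, Add(Add(Mul(4, 1), -3), 12))) = Add(3, Mul(-1, Add(Add(4, -3), 12))) = Add(3, Mul(-1, Add(1, 12))) = Add(3, Mul(-1, 13)) = Add(3, -13) = -10)
Mul(Mul(T, V), Pow(9720, -1)) = Mul(Mul(Rational(-1, 178), -10), Pow(9720, -1)) = Mul(Rational(5, 89), Rational(1, 9720)) = Rational(1, 173016)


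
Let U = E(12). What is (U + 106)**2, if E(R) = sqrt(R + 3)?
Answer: (106 + sqrt(15))**2 ≈ 12072.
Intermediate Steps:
E(R) = sqrt(3 + R)
U = sqrt(15) (U = sqrt(3 + 12) = sqrt(15) ≈ 3.8730)
(U + 106)**2 = (sqrt(15) + 106)**2 = (106 + sqrt(15))**2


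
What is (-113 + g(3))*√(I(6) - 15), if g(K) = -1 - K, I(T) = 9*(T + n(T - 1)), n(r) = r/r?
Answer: -468*√3 ≈ -810.60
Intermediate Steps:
n(r) = 1
I(T) = 9 + 9*T (I(T) = 9*(T + 1) = 9*(1 + T) = 9 + 9*T)
(-113 + g(3))*√(I(6) - 15) = (-113 + (-1 - 1*3))*√((9 + 9*6) - 15) = (-113 + (-1 - 3))*√((9 + 54) - 15) = (-113 - 4)*√(63 - 15) = -468*√3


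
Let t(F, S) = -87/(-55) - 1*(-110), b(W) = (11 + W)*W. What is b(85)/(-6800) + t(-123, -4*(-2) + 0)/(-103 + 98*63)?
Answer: -394549/333905 ≈ -1.1816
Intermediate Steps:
b(W) = W*(11 + W)
t(F, S) = 6137/55 (t(F, S) = -87*(-1/55) + 110 = 87/55 + 110 = 6137/55)
b(85)/(-6800) + t(-123, -4*(-2) + 0)/(-103 + 98*63) = (85*(11 + 85))/(-6800) + 6137/(55*(-103 + 98*63)) = (85*96)*(-1/6800) + 6137/(55*(-103 + 6174)) = 8160*(-1/6800) + (6137/55)/6071 = -6/5 + (6137/55)*(1/6071) = -6/5 + 6137/333905 = -394549/333905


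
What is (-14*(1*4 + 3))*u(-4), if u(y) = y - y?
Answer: 0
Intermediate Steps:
u(y) = 0
(-14*(1*4 + 3))*u(-4) = -14*(1*4 + 3)*0 = -14*(4 + 3)*0 = -14*7*0 = -98*0 = 0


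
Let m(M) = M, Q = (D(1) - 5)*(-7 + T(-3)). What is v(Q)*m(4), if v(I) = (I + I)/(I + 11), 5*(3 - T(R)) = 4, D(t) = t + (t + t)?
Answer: 384/103 ≈ 3.7282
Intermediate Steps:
D(t) = 3*t (D(t) = t + 2*t = 3*t)
T(R) = 11/5 (T(R) = 3 - ⅕*4 = 3 - ⅘ = 11/5)
Q = 48/5 (Q = (3*1 - 5)*(-7 + 11/5) = (3 - 5)*(-24/5) = -2*(-24/5) = 48/5 ≈ 9.6000)
v(I) = 2*I/(11 + I) (v(I) = (2*I)/(11 + I) = 2*I/(11 + I))
v(Q)*m(4) = (2*(48/5)/(11 + 48/5))*4 = (2*(48/5)/(103/5))*4 = (2*(48/5)*(5/103))*4 = (96/103)*4 = 384/103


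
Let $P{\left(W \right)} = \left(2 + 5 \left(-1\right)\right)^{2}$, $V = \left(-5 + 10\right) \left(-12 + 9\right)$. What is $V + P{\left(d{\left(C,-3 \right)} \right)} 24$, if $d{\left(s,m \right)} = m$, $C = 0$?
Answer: $201$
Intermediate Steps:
$V = -15$ ($V = 5 \left(-3\right) = -15$)
$P{\left(W \right)} = 9$ ($P{\left(W \right)} = \left(2 - 5\right)^{2} = \left(-3\right)^{2} = 9$)
$V + P{\left(d{\left(C,-3 \right)} \right)} 24 = -15 + 9 \cdot 24 = -15 + 216 = 201$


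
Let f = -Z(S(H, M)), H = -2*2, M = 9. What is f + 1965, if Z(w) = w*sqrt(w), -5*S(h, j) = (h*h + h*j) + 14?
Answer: 1965 - 6*sqrt(30)/25 ≈ 1963.7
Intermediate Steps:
H = -4
S(h, j) = -14/5 - h**2/5 - h*j/5 (S(h, j) = -((h*h + h*j) + 14)/5 = -((h**2 + h*j) + 14)/5 = -(14 + h**2 + h*j)/5 = -14/5 - h**2/5 - h*j/5)
Z(w) = w**(3/2)
f = -6*sqrt(30)/25 (f = -(-14/5 - 1/5*(-4)**2 - 1/5*(-4)*9)**(3/2) = -(-14/5 - 1/5*16 + 36/5)**(3/2) = -(-14/5 - 16/5 + 36/5)**(3/2) = -(6/5)**(3/2) = -6*sqrt(30)/25 ≈ -1.3145)
f + 1965 = -6*sqrt(30)/25 + 1965 = 1965 - 6*sqrt(30)/25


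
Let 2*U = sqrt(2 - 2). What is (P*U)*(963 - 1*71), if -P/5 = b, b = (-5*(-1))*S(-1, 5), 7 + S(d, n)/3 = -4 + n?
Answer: 0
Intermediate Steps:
S(d, n) = -33 + 3*n (S(d, n) = -21 + 3*(-4 + n) = -21 + (-12 + 3*n) = -33 + 3*n)
b = -90 (b = (-5*(-1))*(-33 + 3*5) = 5*(-33 + 15) = 5*(-18) = -90)
P = 450 (P = -5*(-90) = 450)
U = 0 (U = sqrt(2 - 2)/2 = sqrt(0)/2 = (1/2)*0 = 0)
(P*U)*(963 - 1*71) = (450*0)*(963 - 1*71) = 0*(963 - 71) = 0*892 = 0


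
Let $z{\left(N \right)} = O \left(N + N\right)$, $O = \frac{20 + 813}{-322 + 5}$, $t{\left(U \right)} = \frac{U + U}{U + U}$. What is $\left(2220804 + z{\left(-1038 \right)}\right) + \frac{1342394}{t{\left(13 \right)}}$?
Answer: $\frac{1131263074}{317} \approx 3.5687 \cdot 10^{6}$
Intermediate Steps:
$t{\left(U \right)} = 1$ ($t{\left(U \right)} = \frac{2 U}{2 U} = 2 U \frac{1}{2 U} = 1$)
$O = - \frac{833}{317}$ ($O = \frac{833}{-317} = 833 \left(- \frac{1}{317}\right) = - \frac{833}{317} \approx -2.6278$)
$z{\left(N \right)} = - \frac{1666 N}{317}$ ($z{\left(N \right)} = - \frac{833 \left(N + N\right)}{317} = - \frac{833 \cdot 2 N}{317} = - \frac{1666 N}{317}$)
$\left(2220804 + z{\left(-1038 \right)}\right) + \frac{1342394}{t{\left(13 \right)}} = \left(2220804 - - \frac{1729308}{317}\right) + \frac{1342394}{1} = \left(2220804 + \frac{1729308}{317}\right) + 1342394 \cdot 1 = \frac{705724176}{317} + 1342394 = \frac{1131263074}{317}$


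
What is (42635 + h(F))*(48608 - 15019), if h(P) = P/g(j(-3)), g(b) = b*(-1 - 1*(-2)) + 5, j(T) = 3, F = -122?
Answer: 5726219131/4 ≈ 1.4316e+9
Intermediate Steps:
g(b) = 5 + b (g(b) = b*(-1 + 2) + 5 = b*1 + 5 = b + 5 = 5 + b)
h(P) = P/8 (h(P) = P/(5 + 3) = P/8)
(42635 + h(F))*(48608 - 15019) = (42635 + (1/8)*(-122))*(48608 - 15019) = (42635 - 61/4)*33589 = (170479/4)*33589 = 5726219131/4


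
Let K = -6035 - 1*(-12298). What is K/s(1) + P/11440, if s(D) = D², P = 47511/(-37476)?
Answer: 298345264801/47636160 ≈ 6263.0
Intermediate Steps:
K = 6263 (K = -6035 + 12298 = 6263)
P = -5279/4164 (P = 47511*(-1/37476) = -5279/4164 ≈ -1.2678)
K/s(1) + P/11440 = 6263/(1²) - 5279/4164/11440 = 6263/1 - 5279/4164*1/11440 = 6263*1 - 5279/47636160 = 6263 - 5279/47636160 = 298345264801/47636160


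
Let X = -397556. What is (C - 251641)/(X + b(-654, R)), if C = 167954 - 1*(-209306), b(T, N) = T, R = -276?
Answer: -125619/398210 ≈ -0.31546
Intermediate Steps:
C = 377260 (C = 167954 + 209306 = 377260)
(C - 251641)/(X + b(-654, R)) = (377260 - 251641)/(-397556 - 654) = 125619/(-398210) = 125619*(-1/398210) = -125619/398210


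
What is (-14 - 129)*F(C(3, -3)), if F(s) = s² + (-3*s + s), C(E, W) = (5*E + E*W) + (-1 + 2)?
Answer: -5005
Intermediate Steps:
C(E, W) = 1 + 5*E + E*W (C(E, W) = (5*E + E*W) + 1 = 1 + 5*E + E*W)
F(s) = s² - 2*s
(-14 - 129)*F(C(3, -3)) = (-14 - 129)*((1 + 5*3 + 3*(-3))*(-2 + (1 + 5*3 + 3*(-3)))) = -143*(1 + 15 - 9)*(-2 + (1 + 15 - 9)) = -1001*(-2 + 7) = -1001*5 = -143*35 = -5005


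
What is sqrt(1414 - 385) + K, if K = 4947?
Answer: 4947 + 7*sqrt(21) ≈ 4979.1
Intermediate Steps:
sqrt(1414 - 385) + K = sqrt(1414 - 385) + 4947 = sqrt(1029) + 4947 = 7*sqrt(21) + 4947 = 4947 + 7*sqrt(21)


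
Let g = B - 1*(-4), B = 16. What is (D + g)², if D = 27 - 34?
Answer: 169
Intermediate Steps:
D = -7
g = 20 (g = 16 - 1*(-4) = 16 + 4 = 20)
(D + g)² = (-7 + 20)² = 13² = 169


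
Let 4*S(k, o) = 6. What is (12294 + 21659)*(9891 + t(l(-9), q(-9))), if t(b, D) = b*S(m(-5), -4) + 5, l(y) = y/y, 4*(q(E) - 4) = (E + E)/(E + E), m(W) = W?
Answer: 672099635/2 ≈ 3.3605e+8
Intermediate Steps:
q(E) = 17/4 (q(E) = 4 + ((E + E)/(E + E))/4 = 4 + ((2*E)/((2*E)))/4 = 4 + ((2*E)*(1/(2*E)))/4 = 4 + (¼)*1 = 4 + ¼ = 17/4)
S(k, o) = 3/2 (S(k, o) = (¼)*6 = 3/2)
l(y) = 1
t(b, D) = 5 + 3*b/2 (t(b, D) = b*(3/2) + 5 = 3*b/2 + 5 = 5 + 3*b/2)
(12294 + 21659)*(9891 + t(l(-9), q(-9))) = (12294 + 21659)*(9891 + (5 + (3/2)*1)) = 33953*(9891 + (5 + 3/2)) = 33953*(9891 + 13/2) = 33953*(19795/2) = 672099635/2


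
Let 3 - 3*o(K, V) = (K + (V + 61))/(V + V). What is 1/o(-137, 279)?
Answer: 1674/1471 ≈ 1.1380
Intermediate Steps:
o(K, V) = 1 - (61 + K + V)/(6*V) (o(K, V) = 1 - (K + (V + 61))/(3*(V + V)) = 1 - (K + (61 + V))/(3*(2*V)) = 1 - (61 + K + V)*1/(2*V)/3 = 1 - (61 + K + V)/(6*V))
1/o(-137, 279) = 1/((⅙)*(-61 - 1*(-137) + 5*279)/279) = 1/((⅙)*(1/279)*(-61 + 137 + 1395)) = 1/((⅙)*(1/279)*1471) = 1/(1471/1674) = 1674/1471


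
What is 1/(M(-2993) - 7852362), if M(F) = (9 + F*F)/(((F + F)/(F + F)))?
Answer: 1/1105696 ≈ 9.0441e-7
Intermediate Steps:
M(F) = 9 + F² (M(F) = (9 + F²)/(((2*F)/((2*F)))) = (9 + F²)/(((2*F)*(1/(2*F)))) = (9 + F²)/1 = (9 + F²)*1 = 9 + F²)
1/(M(-2993) - 7852362) = 1/((9 + (-2993)²) - 7852362) = 1/((9 + 8958049) - 7852362) = 1/(8958058 - 7852362) = 1/1105696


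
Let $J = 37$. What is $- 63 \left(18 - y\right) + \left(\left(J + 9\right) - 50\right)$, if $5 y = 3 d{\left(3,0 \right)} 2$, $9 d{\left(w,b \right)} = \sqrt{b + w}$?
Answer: $-1138 + \frac{42 \sqrt{3}}{5} \approx -1123.5$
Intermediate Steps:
$d{\left(w,b \right)} = \frac{\sqrt{b + w}}{9}$
$y = \frac{2 \sqrt{3}}{15}$ ($y = \frac{3 \frac{\sqrt{0 + 3}}{9} \cdot 2}{5} = \frac{3 \frac{\sqrt{3}}{9} \cdot 2}{5} = \frac{\frac{\sqrt{3}}{3} \cdot 2}{5} = \frac{\frac{2}{3} \sqrt{3}}{5} = \frac{2 \sqrt{3}}{15} \approx 0.23094$)
$- 63 \left(18 - y\right) + \left(\left(J + 9\right) - 50\right) = - 63 \left(18 - \frac{2 \sqrt{3}}{15}\right) + \left(\left(37 + 9\right) - 50\right) = - 63 \left(18 - \frac{2 \sqrt{3}}{15}\right) + \left(46 - 50\right) = \left(-1134 + \frac{42 \sqrt{3}}{5}\right) - 4 = -1138 + \frac{42 \sqrt{3}}{5}$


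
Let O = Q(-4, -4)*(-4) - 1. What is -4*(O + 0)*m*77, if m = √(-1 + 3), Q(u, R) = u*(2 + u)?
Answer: 10164*√2 ≈ 14374.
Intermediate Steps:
m = √2 ≈ 1.4142
O = -33 (O = -4*(2 - 4)*(-4) - 1 = -4*(-2)*(-4) - 1 = 8*(-4) - 1 = -32 - 1 = -33)
-4*(O + 0)*m*77 = -4*(-33 + 0)*√2*77 = -(-132)*√2*77 = (132*√2)*77 = 10164*√2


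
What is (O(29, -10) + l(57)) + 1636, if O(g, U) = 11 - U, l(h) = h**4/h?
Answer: 186850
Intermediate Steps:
l(h) = h**3
(O(29, -10) + l(57)) + 1636 = ((11 - 1*(-10)) + 57**3) + 1636 = ((11 + 10) + 185193) + 1636 = (21 + 185193) + 1636 = 185214 + 1636 = 186850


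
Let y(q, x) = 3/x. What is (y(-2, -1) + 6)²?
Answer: 9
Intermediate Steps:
(y(-2, -1) + 6)² = (3/(-1) + 6)² = (3*(-1) + 6)² = (-3 + 6)² = 3² = 9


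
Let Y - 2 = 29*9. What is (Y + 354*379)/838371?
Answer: 134429/838371 ≈ 0.16035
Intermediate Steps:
Y = 263 (Y = 2 + 29*9 = 2 + 261 = 263)
(Y + 354*379)/838371 = (263 + 354*379)/838371 = (263 + 134166)*(1/838371) = 134429*(1/838371) = 134429/838371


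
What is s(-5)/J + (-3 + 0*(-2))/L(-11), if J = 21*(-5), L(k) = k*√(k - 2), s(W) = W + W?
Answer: 2/21 - 3*I*√13/143 ≈ 0.095238 - 0.075641*I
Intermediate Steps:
s(W) = 2*W
L(k) = k*√(-2 + k)
J = -105
s(-5)/J + (-3 + 0*(-2))/L(-11) = (2*(-5))/(-105) + (-3 + 0*(-2))/((-11*√(-2 - 11))) = -10*(-1/105) + (-3 + 0)/((-11*I*√13)) = 2/21 - 3*I*√13/143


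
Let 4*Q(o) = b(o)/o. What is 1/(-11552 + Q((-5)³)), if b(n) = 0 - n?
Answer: -4/46209 ≈ -8.6563e-5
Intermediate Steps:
b(n) = -n
Q(o) = -¼ (Q(o) = ((-o)/o)/4 = (¼)*(-1) = -¼)
1/(-11552 + Q((-5)³)) = 1/(-11552 - ¼) = 1/(-46209/4) = -4/46209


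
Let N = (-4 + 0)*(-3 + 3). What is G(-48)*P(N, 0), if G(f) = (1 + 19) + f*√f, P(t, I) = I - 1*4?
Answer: -80 + 768*I*√3 ≈ -80.0 + 1330.2*I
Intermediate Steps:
N = 0 (N = -4*0 = 0)
P(t, I) = -4 + I (P(t, I) = I - 4 = -4 + I)
G(f) = 20 + f^(3/2)
G(-48)*P(N, 0) = (20 + (-48)^(3/2))*(-4 + 0) = (20 - 192*I*√3)*(-4) = -80 + 768*I*√3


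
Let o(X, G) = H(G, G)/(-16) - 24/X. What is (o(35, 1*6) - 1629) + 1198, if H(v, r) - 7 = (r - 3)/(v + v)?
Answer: -967991/2240 ≈ -432.14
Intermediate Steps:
H(v, r) = 7 + (-3 + r)/(2*v) (H(v, r) = 7 + (r - 3)/(v + v) = 7 + (-3 + r)/((2*v)) = 7 + (-3 + r)*(1/(2*v)) = 7 + (-3 + r)/(2*v))
o(X, G) = -24/X - (-3 + 15*G)/(32*G) (o(X, G) = ((-3 + G + 14*G)/(2*G))/(-16) - 24/X = ((-3 + 15*G)/(2*G))*(-1/16) - 24/X = -(-3 + 15*G)/(32*G) - 24/X = -24/X - (-3 + 15*G)/(32*G))
(o(35, 1*6) - 1629) + 1198 = ((-15/32 - 24/35 + 3/(32*((1*6)))) - 1629) + 1198 = ((-15/32 - 24*1/35 + (3/32)/6) - 1629) + 1198 = ((-15/32 - 24/35 + (3/32)*(⅙)) - 1629) + 1198 = ((-15/32 - 24/35 + 1/64) - 1629) + 1198 = (-2551/2240 - 1629) + 1198 = -3651511/2240 + 1198 = -967991/2240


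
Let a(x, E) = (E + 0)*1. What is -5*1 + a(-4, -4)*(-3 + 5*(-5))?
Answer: 107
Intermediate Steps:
a(x, E) = E (a(x, E) = E*1 = E)
-5*1 + a(-4, -4)*(-3 + 5*(-5)) = -5*1 - 4*(-3 + 5*(-5)) = -5 - 4*(-3 - 25) = -5 - 4*(-28) = -5 + 112 = 107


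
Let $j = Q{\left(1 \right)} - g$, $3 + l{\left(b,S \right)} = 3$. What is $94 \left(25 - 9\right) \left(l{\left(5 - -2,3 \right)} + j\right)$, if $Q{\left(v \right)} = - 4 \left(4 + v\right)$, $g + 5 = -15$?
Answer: $0$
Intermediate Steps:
$g = -20$ ($g = -5 - 15 = -20$)
$Q{\left(v \right)} = -16 - 4 v$
$l{\left(b,S \right)} = 0$ ($l{\left(b,S \right)} = -3 + 3 = 0$)
$j = 0$ ($j = \left(-16 - 4\right) - -20 = \left(-16 - 4\right) + 20 = -20 + 20 = 0$)
$94 \left(25 - 9\right) \left(l{\left(5 - -2,3 \right)} + j\right) = 94 \left(25 - 9\right) \left(0 + 0\right) = 94 \cdot 16 \cdot 0 = 94 \cdot 0 = 0$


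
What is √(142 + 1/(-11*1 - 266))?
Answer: √10895241/277 ≈ 11.916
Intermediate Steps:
√(142 + 1/(-11*1 - 266)) = √(142 + 1/(-11 - 266)) = √(142 + 1/(-277)) = √(142 - 1/277) = √(39333/277) = √10895241/277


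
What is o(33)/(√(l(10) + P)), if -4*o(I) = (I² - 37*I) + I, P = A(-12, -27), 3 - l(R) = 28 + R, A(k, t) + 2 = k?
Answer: -99*I/28 ≈ -3.5357*I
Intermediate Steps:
A(k, t) = -2 + k
l(R) = -25 - R (l(R) = 3 - (28 + R) = 3 + (-28 - R) = -25 - R)
P = -14 (P = -2 - 12 = -14)
o(I) = 9*I - I²/4 (o(I) = -((I² - 37*I) + I)/4 = -(I² - 36*I)/4 = 9*I - I²/4)
o(33)/(√(l(10) + P)) = ((¼)*33*(36 - 1*33))/(√((-25 - 1*10) - 14)) = ((¼)*33*(36 - 33))/(√((-25 - 10) - 14)) = ((¼)*33*3)/(√(-35 - 14)) = 99/(4*(√(-49))) = 99/(4*((7*I))) = 99*(-I/7)/4 = -99*I/28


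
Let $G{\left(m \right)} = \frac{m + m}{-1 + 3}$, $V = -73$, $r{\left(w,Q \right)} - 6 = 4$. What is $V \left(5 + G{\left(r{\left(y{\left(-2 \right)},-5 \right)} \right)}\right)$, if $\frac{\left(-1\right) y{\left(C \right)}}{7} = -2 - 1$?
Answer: $-1095$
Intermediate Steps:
$y{\left(C \right)} = 21$ ($y{\left(C \right)} = - 7 \left(-2 - 1\right) = \left(-7\right) \left(-3\right) = 21$)
$r{\left(w,Q \right)} = 10$ ($r{\left(w,Q \right)} = 6 + 4 = 10$)
$G{\left(m \right)} = m$ ($G{\left(m \right)} = \frac{2 m}{2} = 2 m \frac{1}{2} = m$)
$V \left(5 + G{\left(r{\left(y{\left(-2 \right)},-5 \right)} \right)}\right) = - 73 \left(5 + 10\right) = \left(-73\right) 15 = -1095$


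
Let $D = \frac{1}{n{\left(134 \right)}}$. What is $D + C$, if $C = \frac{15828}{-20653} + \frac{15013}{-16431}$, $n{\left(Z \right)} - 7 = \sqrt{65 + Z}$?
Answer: $- \frac{29298483217}{16967472150} + \frac{\sqrt{199}}{150} \approx -1.6327$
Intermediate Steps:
$n{\left(Z \right)} = 7 + \sqrt{65 + Z}$
$D = \frac{1}{7 + \sqrt{199}}$ ($D = \frac{1}{7 + \sqrt{65 + 134}} = \frac{1}{7 + \sqrt{199}} \approx 0.047378$)
$C = - \frac{570133357}{339349443}$ ($C = 15828 \left(- \frac{1}{20653}\right) + 15013 \left(- \frac{1}{16431}\right) = - \frac{15828}{20653} - \frac{15013}{16431} = - \frac{570133357}{339349443} \approx -1.6801$)
$D + C = \left(- \frac{7}{150} + \frac{\sqrt{199}}{150}\right) - \frac{570133357}{339349443} = - \frac{29298483217}{16967472150} + \frac{\sqrt{199}}{150}$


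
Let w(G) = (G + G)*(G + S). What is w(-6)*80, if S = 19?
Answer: -12480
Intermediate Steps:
w(G) = 2*G*(19 + G) (w(G) = (G + G)*(G + 19) = (2*G)*(19 + G) = 2*G*(19 + G))
w(-6)*80 = (2*(-6)*(19 - 6))*80 = (2*(-6)*13)*80 = -156*80 = -12480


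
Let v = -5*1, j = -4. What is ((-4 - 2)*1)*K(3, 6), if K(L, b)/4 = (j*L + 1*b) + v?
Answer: 264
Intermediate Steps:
v = -5
K(L, b) = -20 - 16*L + 4*b (K(L, b) = 4*((-4*L + 1*b) - 5) = 4*((-4*L + b) - 5) = 4*((b - 4*L) - 5) = 4*(-5 + b - 4*L) = -20 - 16*L + 4*b)
((-4 - 2)*1)*K(3, 6) = ((-4 - 2)*1)*(-20 - 16*3 + 4*6) = (-6*1)*(-20 - 48 + 24) = -6*(-44) = 264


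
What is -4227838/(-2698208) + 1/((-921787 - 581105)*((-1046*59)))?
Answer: 24508110179369147/15641086283438544 ≈ 1.5669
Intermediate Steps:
-4227838/(-2698208) + 1/((-921787 - 581105)*((-1046*59))) = -4227838*(-1/2698208) + 1/(-1502892*(-61714)) = 2113919/1349104 - 1/1502892*(-1/61714) = 2113919/1349104 + 1/92749476888 = 24508110179369147/15641086283438544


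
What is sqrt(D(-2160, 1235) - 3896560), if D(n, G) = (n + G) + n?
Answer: I*sqrt(3899645) ≈ 1974.8*I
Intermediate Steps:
D(n, G) = G + 2*n (D(n, G) = (G + n) + n = G + 2*n)
sqrt(D(-2160, 1235) - 3896560) = sqrt((1235 + 2*(-2160)) - 3896560) = sqrt((1235 - 4320) - 3896560) = sqrt(-3085 - 3896560) = sqrt(-3899645) = I*sqrt(3899645)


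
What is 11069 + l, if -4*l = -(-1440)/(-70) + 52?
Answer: 77428/7 ≈ 11061.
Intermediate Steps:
l = -55/7 (l = -(-(-1440)/(-70) + 52)/4 = -(-(-1440)*(-1)/70 + 52)/4 = -(-16*9/7 + 52)/4 = -(-144/7 + 52)/4 = -¼*220/7 = -55/7 ≈ -7.8571)
11069 + l = 11069 - 55/7 = 77428/7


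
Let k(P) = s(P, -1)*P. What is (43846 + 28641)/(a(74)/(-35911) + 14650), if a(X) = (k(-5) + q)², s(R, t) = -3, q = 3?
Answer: 2603080657/526095826 ≈ 4.9479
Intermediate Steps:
k(P) = -3*P
a(X) = 324 (a(X) = (-3*(-5) + 3)² = (15 + 3)² = 18² = 324)
(43846 + 28641)/(a(74)/(-35911) + 14650) = (43846 + 28641)/(324/(-35911) + 14650) = 72487/(324*(-1/35911) + 14650) = 72487/(-324/35911 + 14650) = 72487/(526095826/35911) = 72487*(35911/526095826) = 2603080657/526095826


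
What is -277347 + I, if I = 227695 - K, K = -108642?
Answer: 58990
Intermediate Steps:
I = 336337 (I = 227695 - 1*(-108642) = 227695 + 108642 = 336337)
-277347 + I = -277347 + 336337 = 58990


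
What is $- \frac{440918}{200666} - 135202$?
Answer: $- \frac{13565442725}{100333} \approx -1.352 \cdot 10^{5}$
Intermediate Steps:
$- \frac{440918}{200666} - 135202 = \left(-440918\right) \frac{1}{200666} - 135202 = - \frac{220459}{100333} - 135202 = - \frac{13565442725}{100333}$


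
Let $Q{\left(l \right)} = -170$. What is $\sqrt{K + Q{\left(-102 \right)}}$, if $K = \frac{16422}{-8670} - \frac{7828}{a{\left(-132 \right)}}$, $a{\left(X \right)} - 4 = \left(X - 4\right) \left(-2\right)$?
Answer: $\frac{2 i \sqrt{1722116490}}{5865} \approx 14.151 i$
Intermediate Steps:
$a{\left(X \right)} = 12 - 2 X$ ($a{\left(X \right)} = 4 + \left(X - 4\right) \left(-2\right) = 4 + \left(-4 + X\right) \left(-2\right) = 4 - \left(-8 + 2 X\right) = 12 - 2 X$)
$K = - \frac{177454}{5865}$ ($K = \frac{16422}{-8670} - \frac{7828}{12 - -264} = 16422 \left(- \frac{1}{8670}\right) - \frac{7828}{12 + 264} = - \frac{161}{85} - \frac{7828}{276} = - \frac{161}{85} - \frac{1957}{69} = - \frac{177454}{5865} \approx -30.256$)
$\sqrt{K + Q{\left(-102 \right)}} = \sqrt{- \frac{177454}{5865} - 170} = \sqrt{- \frac{1174504}{5865}} = \frac{2 i \sqrt{1722116490}}{5865}$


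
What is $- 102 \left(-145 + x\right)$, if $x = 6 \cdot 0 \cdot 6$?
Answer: $14790$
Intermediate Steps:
$x = 0$ ($x = 0 \cdot 6 = 0$)
$- 102 \left(-145 + x\right) = - 102 \left(-145 + 0\right) = \left(-102\right) \left(-145\right) = 14790$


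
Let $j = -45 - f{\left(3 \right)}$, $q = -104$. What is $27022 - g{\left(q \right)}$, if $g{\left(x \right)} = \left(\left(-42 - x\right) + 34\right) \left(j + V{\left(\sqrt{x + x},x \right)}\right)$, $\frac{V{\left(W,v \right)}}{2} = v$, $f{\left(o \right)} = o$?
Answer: $51598$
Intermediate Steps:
$V{\left(W,v \right)} = 2 v$
$j = -48$ ($j = -45 - 3 = -48$)
$g{\left(x \right)} = \left(-48 + 2 x\right) \left(-8 - x\right)$ ($g{\left(x \right)} = \left(\left(-42 - x\right) + 34\right) \left(-48 + 2 x\right) = \left(-8 - x\right) \left(-48 + 2 x\right) = \left(-48 + 2 x\right) \left(-8 - x\right)$)
$27022 - g{\left(q \right)} = 27022 - \left(384 - 2 \left(-104\right)^{2} + 32 \left(-104\right)\right) = 27022 - \left(384 - 21632 - 3328\right) = 27022 - -24576 = 27022 + 24576 = 51598$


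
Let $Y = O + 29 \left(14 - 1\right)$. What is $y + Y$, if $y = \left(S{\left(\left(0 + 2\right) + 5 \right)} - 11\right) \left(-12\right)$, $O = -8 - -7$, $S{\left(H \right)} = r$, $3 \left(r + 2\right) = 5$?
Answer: $512$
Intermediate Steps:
$r = - \frac{1}{3}$ ($r = -2 + \frac{1}{3} \cdot 5 = -2 + \frac{5}{3} = - \frac{1}{3} \approx -0.33333$)
$S{\left(H \right)} = - \frac{1}{3}$
$O = -1$ ($O = -8 + 7 = -1$)
$y = 136$ ($y = \left(- \frac{1}{3} - 11\right) \left(-12\right) = \left(- \frac{34}{3}\right) \left(-12\right) = 136$)
$Y = 376$ ($Y = -1 + 29 \left(14 - 1\right) = -1 + 29 \cdot 13 = -1 + 377 = 376$)
$y + Y = 136 + 376 = 512$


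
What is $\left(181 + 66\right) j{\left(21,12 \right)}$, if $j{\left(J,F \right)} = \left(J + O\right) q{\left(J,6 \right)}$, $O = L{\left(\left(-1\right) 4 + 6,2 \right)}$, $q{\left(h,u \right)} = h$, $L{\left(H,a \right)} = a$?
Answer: $119301$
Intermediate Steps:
$O = 2$
$j{\left(J,F \right)} = J \left(2 + J\right)$ ($j{\left(J,F \right)} = \left(J + 2\right) J = \left(2 + J\right) J = J \left(2 + J\right)$)
$\left(181 + 66\right) j{\left(21,12 \right)} = \left(181 + 66\right) 21 \left(2 + 21\right) = 247 \cdot 21 \cdot 23 = 247 \cdot 483 = 119301$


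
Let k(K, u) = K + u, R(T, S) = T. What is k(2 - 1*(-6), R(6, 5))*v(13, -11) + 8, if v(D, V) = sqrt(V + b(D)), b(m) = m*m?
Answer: 8 + 14*sqrt(158) ≈ 183.98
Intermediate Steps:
b(m) = m**2
v(D, V) = sqrt(V + D**2)
k(2 - 1*(-6), R(6, 5))*v(13, -11) + 8 = ((2 - 1*(-6)) + 6)*sqrt(-11 + 13**2) + 8 = ((2 + 6) + 6)*sqrt(-11 + 169) + 8 = (8 + 6)*sqrt(158) + 8 = 14*sqrt(158) + 8 = 8 + 14*sqrt(158)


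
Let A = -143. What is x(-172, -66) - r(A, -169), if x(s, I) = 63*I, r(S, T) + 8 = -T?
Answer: -4319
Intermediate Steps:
r(S, T) = -8 - T
x(-172, -66) - r(A, -169) = 63*(-66) - (-8 - 1*(-169)) = -4158 - (-8 + 169) = -4158 - 1*161 = -4158 - 161 = -4319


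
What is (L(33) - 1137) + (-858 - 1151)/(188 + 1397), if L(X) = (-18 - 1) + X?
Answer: -1781964/1585 ≈ -1124.3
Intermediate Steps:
L(X) = -19 + X
(L(33) - 1137) + (-858 - 1151)/(188 + 1397) = ((-19 + 33) - 1137) + (-858 - 1151)/(188 + 1397) = (14 - 1137) - 2009/1585 = -1123 - 2009*1/1585 = -1123 - 2009/1585 = -1781964/1585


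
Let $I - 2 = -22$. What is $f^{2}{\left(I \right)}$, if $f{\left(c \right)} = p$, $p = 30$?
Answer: $900$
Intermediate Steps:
$I = -20$ ($I = 2 - 22 = -20$)
$f{\left(c \right)} = 30$
$f^{2}{\left(I \right)} = 30^{2} = 900$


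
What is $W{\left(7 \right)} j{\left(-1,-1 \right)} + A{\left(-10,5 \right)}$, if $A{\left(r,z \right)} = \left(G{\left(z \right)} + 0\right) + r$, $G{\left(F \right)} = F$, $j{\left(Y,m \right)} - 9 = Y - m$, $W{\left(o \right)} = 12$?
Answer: $103$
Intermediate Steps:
$j{\left(Y,m \right)} = 9 + Y - m$ ($j{\left(Y,m \right)} = 9 + \left(Y - m\right) = 9 + Y - m$)
$A{\left(r,z \right)} = r + z$ ($A{\left(r,z \right)} = \left(z + 0\right) + r = z + r = r + z$)
$W{\left(7 \right)} j{\left(-1,-1 \right)} + A{\left(-10,5 \right)} = 12 \left(9 - 1 - -1\right) + \left(-10 + 5\right) = 12 \left(9 - 1 + 1\right) - 5 = 12 \cdot 9 - 5 = 108 - 5 = 103$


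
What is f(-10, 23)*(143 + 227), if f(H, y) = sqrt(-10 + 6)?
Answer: 740*I ≈ 740.0*I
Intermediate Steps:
f(H, y) = 2*I (f(H, y) = sqrt(-4) = 2*I)
f(-10, 23)*(143 + 227) = (2*I)*(143 + 227) = (2*I)*370 = 740*I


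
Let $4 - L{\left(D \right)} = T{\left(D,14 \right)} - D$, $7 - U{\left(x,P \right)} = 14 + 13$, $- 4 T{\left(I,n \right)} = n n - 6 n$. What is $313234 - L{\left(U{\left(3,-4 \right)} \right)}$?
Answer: $313222$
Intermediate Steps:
$T{\left(I,n \right)} = - \frac{n^{2}}{4} + \frac{3 n}{2}$ ($T{\left(I,n \right)} = - \frac{n n - 6 n}{4} = - \frac{n^{2} - 6 n}{4} = - \frac{n^{2}}{4} + \frac{3 n}{2}$)
$U{\left(x,P \right)} = -20$ ($U{\left(x,P \right)} = 7 - \left(14 + 13\right) = 7 - 27 = -20$)
$L{\left(D \right)} = 32 + D$ ($L{\left(D \right)} = 4 - \left(\frac{1}{4} \cdot 14 \left(6 - 14\right) - D\right) = 4 - \left(\frac{1}{4} \cdot 14 \left(-8\right) - D\right) = 4 - \left(-28 - D\right) = 4 + \left(28 + D\right) = 32 + D$)
$313234 - L{\left(U{\left(3,-4 \right)} \right)} = 313234 - \left(32 - 20\right) = 313234 - 12 = 313222$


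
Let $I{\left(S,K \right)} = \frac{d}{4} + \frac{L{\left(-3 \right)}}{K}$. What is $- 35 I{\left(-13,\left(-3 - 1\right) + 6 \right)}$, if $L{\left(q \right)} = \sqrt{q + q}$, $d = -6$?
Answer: $\frac{105}{2} - \frac{35 i \sqrt{6}}{2} \approx 52.5 - 42.866 i$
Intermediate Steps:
$L{\left(q \right)} = \sqrt{2} \sqrt{q}$ ($L{\left(q \right)} = \sqrt{2 q} = \sqrt{2} \sqrt{q}$)
$I{\left(S,K \right)} = - \frac{3}{2} + \frac{i \sqrt{6}}{K}$ ($I{\left(S,K \right)} = - \frac{6}{4} + \frac{\sqrt{2} \sqrt{-3}}{K} = \left(-6\right) \frac{1}{4} + \frac{\sqrt{2} i \sqrt{3}}{K} = - \frac{3}{2} + \frac{i \sqrt{6}}{K}$)
$- 35 I{\left(-13,\left(-3 - 1\right) + 6 \right)} = - 35 \left(- \frac{3}{2} + \frac{i \sqrt{6}}{\left(-3 - 1\right) + 6}\right) = - 35 \left(- \frac{3}{2} + \frac{i \sqrt{6}}{-4 + 6}\right) = - 35 \left(- \frac{3}{2} + \frac{i \sqrt{6}}{2}\right) = \frac{105}{2} - \frac{35 i \sqrt{6}}{2}$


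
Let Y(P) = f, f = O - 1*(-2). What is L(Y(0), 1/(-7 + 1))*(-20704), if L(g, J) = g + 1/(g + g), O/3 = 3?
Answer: -2515536/11 ≈ -2.2869e+5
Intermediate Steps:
O = 9 (O = 3*3 = 9)
f = 11 (f = 9 - 1*(-2) = 9 + 2 = 11)
Y(P) = 11
L(g, J) = g + 1/(2*g)
L(Y(0), 1/(-7 + 1))*(-20704) = (11 + (½)/11)*(-20704) = (11 + (½)*(1/11))*(-20704) = (11 + 1/22)*(-20704) = (243/22)*(-20704) = -2515536/11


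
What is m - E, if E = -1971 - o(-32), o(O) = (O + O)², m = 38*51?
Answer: 8005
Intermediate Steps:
m = 1938
o(O) = 4*O² (o(O) = (2*O)² = 4*O²)
E = -6067 (E = -1971 - 4*(-32)² = -1971 - 4*1024 = -1971 - 1*4096 = -1971 - 4096 = -6067)
m - E = 1938 - 1*(-6067) = 1938 + 6067 = 8005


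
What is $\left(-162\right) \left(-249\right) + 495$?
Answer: $40833$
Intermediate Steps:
$\left(-162\right) \left(-249\right) + 495 = 40338 + 495 = 40833$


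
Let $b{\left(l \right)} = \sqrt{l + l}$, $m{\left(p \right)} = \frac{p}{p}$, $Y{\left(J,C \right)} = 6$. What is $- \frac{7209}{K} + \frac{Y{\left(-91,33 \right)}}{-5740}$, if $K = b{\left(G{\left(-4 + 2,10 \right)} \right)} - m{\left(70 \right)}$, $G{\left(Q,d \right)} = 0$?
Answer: $\frac{20689827}{2870} \approx 7209.0$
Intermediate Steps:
$m{\left(p \right)} = 1$
$b{\left(l \right)} = \sqrt{2} \sqrt{l}$ ($b{\left(l \right)} = \sqrt{2 l} = \sqrt{2} \sqrt{l}$)
$K = -1$ ($K = \sqrt{2} \sqrt{0} - 1 = \sqrt{2} \cdot 0 - 1 = 0 - 1 = -1$)
$- \frac{7209}{K} + \frac{Y{\left(-91,33 \right)}}{-5740} = - \frac{7209}{-1} + \frac{6}{-5740} = \left(-7209\right) \left(-1\right) + 6 \left(- \frac{1}{5740}\right) = 7209 - \frac{3}{2870} = \frac{20689827}{2870}$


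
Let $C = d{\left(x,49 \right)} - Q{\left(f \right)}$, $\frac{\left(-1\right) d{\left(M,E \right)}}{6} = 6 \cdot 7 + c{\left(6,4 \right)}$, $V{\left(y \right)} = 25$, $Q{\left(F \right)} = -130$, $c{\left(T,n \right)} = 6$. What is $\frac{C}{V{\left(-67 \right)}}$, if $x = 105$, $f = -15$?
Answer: $- \frac{158}{25} \approx -6.32$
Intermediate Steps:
$d{\left(M,E \right)} = -288$ ($d{\left(M,E \right)} = - 6 \left(6 \cdot 7 + 6\right) = - 6 \left(42 + 6\right) = \left(-6\right) 48 = -288$)
$C = -158$ ($C = -288 - -130 = -288 + 130 = -158$)
$\frac{C}{V{\left(-67 \right)}} = - \frac{158}{25}$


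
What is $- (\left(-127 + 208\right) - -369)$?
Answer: $-450$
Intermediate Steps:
$- (\left(-127 + 208\right) - -369) = - (81 + 369) = \left(-1\right) 450 = -450$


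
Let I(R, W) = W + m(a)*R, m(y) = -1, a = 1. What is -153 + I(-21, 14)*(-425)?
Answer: -15028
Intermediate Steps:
I(R, W) = W - R
-153 + I(-21, 14)*(-425) = -153 + (14 - 1*(-21))*(-425) = -153 + (14 + 21)*(-425) = -153 + 35*(-425) = -153 - 14875 = -15028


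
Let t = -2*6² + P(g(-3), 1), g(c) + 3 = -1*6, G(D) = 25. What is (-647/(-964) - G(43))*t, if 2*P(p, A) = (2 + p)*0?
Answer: 422154/241 ≈ 1751.7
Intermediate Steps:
g(c) = -9 (g(c) = -3 - 1*6 = -3 - 6 = -9)
P(p, A) = 0 (P(p, A) = ((2 + p)*0)/2 = (½)*0 = 0)
t = -72 (t = -2*6² + 0 = -2*36 + 0 = -72 + 0 = -72)
(-647/(-964) - G(43))*t = (-647/(-964) - 1*25)*(-72) = (-647*(-1/964) - 25)*(-72) = (647/964 - 25)*(-72) = -23453/964*(-72) = 422154/241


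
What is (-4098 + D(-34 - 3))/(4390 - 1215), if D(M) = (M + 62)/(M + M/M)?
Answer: -147553/114300 ≈ -1.2909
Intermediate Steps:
D(M) = (62 + M)/(1 + M) (D(M) = (62 + M)/(M + 1) = (62 + M)/(1 + M))
(-4098 + D(-34 - 3))/(4390 - 1215) = (-4098 + (62 + (-34 - 3))/(1 + (-34 - 3)))/(4390 - 1215) = (-4098 + (62 - 37)/(1 - 37))/3175 = (-4098 + 25/(-36))*(1/3175) = (-4098 - 1/36*25)*(1/3175) = (-4098 - 25/36)*(1/3175) = -147553/36*1/3175 = -147553/114300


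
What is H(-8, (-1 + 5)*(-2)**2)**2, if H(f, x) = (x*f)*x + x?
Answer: 4129024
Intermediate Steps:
H(f, x) = x + f*x**2 (H(f, x) = (f*x)*x + x = f*x**2 + x = x + f*x**2)
H(-8, (-1 + 5)*(-2)**2)**2 = (((-1 + 5)*(-2)**2)*(1 - 8*(-1 + 5)*(-2)**2))**2 = ((4*4)*(1 - 32*4))**2 = (16*(1 - 8*16))**2 = (16*(1 - 128))**2 = (16*(-127))**2 = (-2032)**2 = 4129024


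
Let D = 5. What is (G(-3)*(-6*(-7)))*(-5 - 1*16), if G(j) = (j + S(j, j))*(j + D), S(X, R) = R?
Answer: 10584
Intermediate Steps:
G(j) = 2*j*(5 + j) (G(j) = (j + j)*(j + 5) = (2*j)*(5 + j) = 2*j*(5 + j))
(G(-3)*(-6*(-7)))*(-5 - 1*16) = ((2*(-3)*(5 - 3))*(-6*(-7)))*(-5 - 1*16) = ((2*(-3)*2)*42)*(-5 - 16) = -12*42*(-21) = -504*(-21) = 10584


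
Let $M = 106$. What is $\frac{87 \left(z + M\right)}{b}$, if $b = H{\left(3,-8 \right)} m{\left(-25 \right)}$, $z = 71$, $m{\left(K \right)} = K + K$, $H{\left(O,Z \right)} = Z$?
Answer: $\frac{15399}{400} \approx 38.497$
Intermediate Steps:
$m{\left(K \right)} = 2 K$
$b = 400$ ($b = - 8 \cdot 2 \left(-25\right) = \left(-8\right) \left(-50\right) = 400$)
$\frac{87 \left(z + M\right)}{b} = \frac{87 \left(71 + 106\right)}{400} = 87 \cdot 177 \cdot \frac{1}{400} = 15399 \cdot \frac{1}{400} = \frac{15399}{400}$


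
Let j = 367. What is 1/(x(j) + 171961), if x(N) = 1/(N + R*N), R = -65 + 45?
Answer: 6973/1199084052 ≈ 5.8153e-6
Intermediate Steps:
R = -20
x(N) = -1/(19*N) (x(N) = 1/(N - 20*N) = 1/(-19*N) = -1/(19*N))
1/(x(j) + 171961) = 1/(-1/19/367 + 171961) = 1/(-1/19*1/367 + 171961) = 1/(-1/6973 + 171961) = 1/(1199084052/6973) = 6973/1199084052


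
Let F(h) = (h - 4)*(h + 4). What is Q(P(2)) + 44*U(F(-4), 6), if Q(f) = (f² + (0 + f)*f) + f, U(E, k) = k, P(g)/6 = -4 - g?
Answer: 2820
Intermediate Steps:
P(g) = -24 - 6*g (P(g) = 6*(-4 - g) = -24 - 6*g)
F(h) = (-4 + h)*(4 + h)
Q(f) = f + 2*f² (Q(f) = (f² + f*f) + f = (f² + f²) + f = 2*f² + f = f + 2*f²)
Q(P(2)) + 44*U(F(-4), 6) = (-24 - 6*2)*(1 + 2*(-24 - 6*2)) + 44*6 = (-24 - 12)*(1 + 2*(-24 - 12)) + 264 = -36*(1 + 2*(-36)) + 264 = -36*(1 - 72) + 264 = -36*(-71) + 264 = 2556 + 264 = 2820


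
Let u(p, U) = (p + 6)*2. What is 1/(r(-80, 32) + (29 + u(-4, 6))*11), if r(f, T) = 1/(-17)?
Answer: 17/6170 ≈ 0.0027553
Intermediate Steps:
u(p, U) = 12 + 2*p (u(p, U) = (6 + p)*2 = 12 + 2*p)
r(f, T) = -1/17
1/(r(-80, 32) + (29 + u(-4, 6))*11) = 1/(-1/17 + (29 + (12 + 2*(-4)))*11) = 1/(-1/17 + (29 + (12 - 8))*11) = 1/(-1/17 + (29 + 4)*11) = 1/(-1/17 + 33*11) = 1/(-1/17 + 363) = 1/(6170/17) = 17/6170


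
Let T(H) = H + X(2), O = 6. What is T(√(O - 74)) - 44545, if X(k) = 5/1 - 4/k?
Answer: -44542 + 2*I*√17 ≈ -44542.0 + 8.2462*I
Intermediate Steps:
X(k) = 5 - 4/k (X(k) = 5*1 - 4/k = 5 - 4/k)
T(H) = 3 + H (T(H) = H + (5 - 4/2) = H + (5 - 4*½) = H + (5 - 2) = H + 3 = 3 + H)
T(√(O - 74)) - 44545 = (3 + √(6 - 74)) - 44545 = (3 + √(-68)) - 44545 = (3 + 2*I*√17) - 44545 = -44542 + 2*I*√17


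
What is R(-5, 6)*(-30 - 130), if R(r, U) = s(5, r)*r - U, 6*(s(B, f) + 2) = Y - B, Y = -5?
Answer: -5920/3 ≈ -1973.3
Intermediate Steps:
s(B, f) = -17/6 - B/6 (s(B, f) = -2 + (-5 - B)/6 = -2 + (-5/6 - B/6) = -17/6 - B/6)
R(r, U) = -U - 11*r/3 (R(r, U) = (-17/6 - 1/6*5)*r - U = (-17/6 - 5/6)*r - U = -11*r/3 - U = -U - 11*r/3)
R(-5, 6)*(-30 - 130) = (-1*6 - 11/3*(-5))*(-30 - 130) = (-6 + 55/3)*(-160) = (37/3)*(-160) = -5920/3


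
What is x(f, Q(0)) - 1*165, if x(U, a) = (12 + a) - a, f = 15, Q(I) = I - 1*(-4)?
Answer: -153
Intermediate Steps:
Q(I) = 4 + I (Q(I) = I + 4 = 4 + I)
x(U, a) = 12
x(f, Q(0)) - 1*165 = 12 - 1*165 = 12 - 165 = -153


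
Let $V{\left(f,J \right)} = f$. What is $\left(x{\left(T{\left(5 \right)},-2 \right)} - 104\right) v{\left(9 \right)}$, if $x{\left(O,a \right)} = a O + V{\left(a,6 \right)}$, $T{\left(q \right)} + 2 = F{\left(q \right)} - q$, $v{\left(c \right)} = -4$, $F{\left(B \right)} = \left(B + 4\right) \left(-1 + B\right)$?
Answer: $656$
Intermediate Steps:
$F{\left(B \right)} = \left(-1 + B\right) \left(4 + B\right)$ ($F{\left(B \right)} = \left(4 + B\right) \left(-1 + B\right) = \left(-1 + B\right) \left(4 + B\right)$)
$T{\left(q \right)} = -6 + q^{2} + 2 q$ ($T{\left(q \right)} = -2 - \left(4 - q^{2} - 2 q\right) = -2 + \left(-4 + q^{2} + 2 q\right) = -6 + q^{2} + 2 q$)
$x{\left(O,a \right)} = a + O a$ ($x{\left(O,a \right)} = a O + a = O a + a = a + O a$)
$\left(x{\left(T{\left(5 \right)},-2 \right)} - 104\right) v{\left(9 \right)} = \left(- 2 \left(1 + \left(-6 + 5^{2} + 2 \cdot 5\right)\right) - 104\right) \left(-4\right) = \left(- 2 \left(1 + \left(-6 + 25 + 10\right)\right) - 104\right) \left(-4\right) = \left(- 2 \left(1 + 29\right) - 104\right) \left(-4\right) = \left(\left(-2\right) 30 - 104\right) \left(-4\right) = \left(-60 - 104\right) \left(-4\right) = \left(-164\right) \left(-4\right) = 656$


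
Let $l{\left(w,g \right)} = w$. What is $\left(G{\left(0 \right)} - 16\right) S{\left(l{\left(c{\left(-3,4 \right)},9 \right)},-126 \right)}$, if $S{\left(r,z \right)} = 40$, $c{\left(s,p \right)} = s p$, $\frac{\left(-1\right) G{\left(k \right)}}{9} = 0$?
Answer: $-640$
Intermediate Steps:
$G{\left(k \right)} = 0$ ($G{\left(k \right)} = \left(-9\right) 0 = 0$)
$c{\left(s,p \right)} = p s$
$\left(G{\left(0 \right)} - 16\right) S{\left(l{\left(c{\left(-3,4 \right)},9 \right)},-126 \right)} = \left(0 - 16\right) 40 = \left(-16\right) 40 = -640$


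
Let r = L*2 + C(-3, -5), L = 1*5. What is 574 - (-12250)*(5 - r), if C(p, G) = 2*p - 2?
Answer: 37324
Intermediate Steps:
C(p, G) = -2 + 2*p
L = 5
r = 2 (r = 5*2 + (-2 + 2*(-3)) = 10 + (-2 - 6) = 10 - 8 = 2)
574 - (-12250)*(5 - r) = 574 - (-12250)*(5 - 1*2) = 574 - (-12250)*(5 - 2) = 574 - (-12250)*3 = 574 - 350*(-105) = 574 + 36750 = 37324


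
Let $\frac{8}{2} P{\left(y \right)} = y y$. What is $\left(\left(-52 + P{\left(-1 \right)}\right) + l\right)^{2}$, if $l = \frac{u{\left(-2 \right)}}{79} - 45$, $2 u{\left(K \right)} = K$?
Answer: $\frac{934952929}{99856} \approx 9363.0$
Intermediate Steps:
$P{\left(y \right)} = \frac{y^{2}}{4}$ ($P{\left(y \right)} = \frac{y y}{4} = \frac{y^{2}}{4}$)
$u{\left(K \right)} = \frac{K}{2}$
$l = - \frac{3556}{79}$ ($l = \frac{\frac{1}{2} \left(-2\right)}{79} - 45 = \left(-1\right) \frac{1}{79} - 45 = - \frac{1}{79} - 45 = - \frac{3556}{79} \approx -45.013$)
$\left(\left(-52 + P{\left(-1 \right)}\right) + l\right)^{2} = \left(\left(-52 + \frac{\left(-1\right)^{2}}{4}\right) - \frac{3556}{79}\right)^{2} = \left(\left(-52 + \frac{1}{4} \cdot 1\right) - \frac{3556}{79}\right)^{2} = \left(\left(-52 + \frac{1}{4}\right) - \frac{3556}{79}\right)^{2} = \left(- \frac{207}{4} - \frac{3556}{79}\right)^{2} = \left(- \frac{30577}{316}\right)^{2} = \frac{934952929}{99856}$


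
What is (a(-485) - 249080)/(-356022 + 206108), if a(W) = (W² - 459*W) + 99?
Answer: -208859/149914 ≈ -1.3932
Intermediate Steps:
a(W) = 99 + W² - 459*W
(a(-485) - 249080)/(-356022 + 206108) = ((99 + (-485)² - 459*(-485)) - 249080)/(-356022 + 206108) = ((99 + 235225 + 222615) - 249080)/(-149914) = (457939 - 249080)*(-1/149914) = 208859*(-1/149914) = -208859/149914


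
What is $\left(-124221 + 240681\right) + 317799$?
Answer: $434259$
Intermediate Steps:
$\left(-124221 + 240681\right) + 317799 = 116460 + 317799 = 434259$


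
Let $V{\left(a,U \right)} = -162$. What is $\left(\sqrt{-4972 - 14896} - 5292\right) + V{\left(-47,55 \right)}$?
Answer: $-5454 + 2 i \sqrt{4967} \approx -5454.0 + 140.95 i$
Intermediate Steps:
$\left(\sqrt{-4972 - 14896} - 5292\right) + V{\left(-47,55 \right)} = \left(\sqrt{-4972 - 14896} - 5292\right) - 162 = \left(\sqrt{-19868} - 5292\right) - 162 = \left(2 i \sqrt{4967} - 5292\right) - 162 = \left(-5292 + 2 i \sqrt{4967}\right) - 162 = -5454 + 2 i \sqrt{4967}$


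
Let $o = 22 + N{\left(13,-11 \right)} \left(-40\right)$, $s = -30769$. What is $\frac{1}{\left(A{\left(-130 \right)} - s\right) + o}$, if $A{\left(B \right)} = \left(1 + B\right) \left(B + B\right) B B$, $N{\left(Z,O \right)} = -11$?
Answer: $\frac{1}{566857231} \approx 1.7641 \cdot 10^{-9}$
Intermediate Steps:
$A{\left(B \right)} = 2 B^{3} \left(1 + B\right)$ ($A{\left(B \right)} = \left(1 + B\right) 2 B B B = 2 B \left(1 + B\right) B B = 2 B^{2} \left(1 + B\right) B = 2 B^{3} \left(1 + B\right)$)
$o = 462$ ($o = 22 - -440 = 22 + 440 = 462$)
$\frac{1}{\left(A{\left(-130 \right)} - s\right) + o} = \frac{1}{\left(2 \left(-130\right)^{3} \left(1 - 130\right) - -30769\right) + 462} = \frac{1}{\left(2 \left(-2197000\right) \left(-129\right) + 30769\right) + 462} = \frac{1}{\left(566826000 + 30769\right) + 462} = \frac{1}{566856769 + 462} = \frac{1}{566857231}$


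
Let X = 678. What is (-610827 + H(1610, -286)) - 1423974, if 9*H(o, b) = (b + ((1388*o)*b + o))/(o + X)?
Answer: -3544978279/1716 ≈ -2.0658e+6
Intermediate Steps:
H(o, b) = (b + o + 1388*b*o)/(9*(678 + o)) (H(o, b) = ((b + ((1388*o)*b + o))/(o + 678))/9 = ((b + (1388*b*o + o))/(678 + o))/9 = ((b + (o + 1388*b*o))/(678 + o))/9 = ((b + o + 1388*b*o)/(678 + o))/9 = (b + o + 1388*b*o)/(9*(678 + o)))
(-610827 + H(1610, -286)) - 1423974 = (-610827 + (-286 + 1610 + 1388*(-286)*1610)/(9*(678 + 1610))) - 1423974 = (-610827 + (1/9)*(-286 + 1610 - 639118480)/2288) - 1423974 = (-610827 + (1/9)*(1/2288)*(-639117156)) - 1423974 = (-610827 - 53259763/1716) - 1423974 = -1101438895/1716 - 1423974 = -3544978279/1716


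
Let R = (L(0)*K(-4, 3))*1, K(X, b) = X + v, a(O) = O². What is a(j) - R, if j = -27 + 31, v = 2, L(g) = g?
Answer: 16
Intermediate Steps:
j = 4
K(X, b) = 2 + X (K(X, b) = X + 2 = 2 + X)
R = 0 (R = (0*(2 - 4))*1 = (0*(-2))*1 = 0*1 = 0)
a(j) - R = 4² - 1*0 = 16 + 0 = 16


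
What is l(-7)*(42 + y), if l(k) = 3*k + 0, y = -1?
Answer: -861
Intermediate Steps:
l(k) = 3*k
l(-7)*(42 + y) = (3*(-7))*(42 - 1) = -21*41 = -861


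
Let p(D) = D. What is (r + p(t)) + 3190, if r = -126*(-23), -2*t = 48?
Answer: 6064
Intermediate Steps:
t = -24 (t = -1/2*48 = -24)
r = 2898
(r + p(t)) + 3190 = (2898 - 24) + 3190 = 2874 + 3190 = 6064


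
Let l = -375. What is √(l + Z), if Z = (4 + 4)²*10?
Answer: √265 ≈ 16.279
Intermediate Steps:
Z = 640 (Z = 8²*10 = 64*10 = 640)
√(l + Z) = √(-375 + 640) = √265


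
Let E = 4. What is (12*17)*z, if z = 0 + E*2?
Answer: 1632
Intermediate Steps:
z = 8 (z = 0 + 4*2 = 0 + 8 = 8)
(12*17)*z = (12*17)*8 = 204*8 = 1632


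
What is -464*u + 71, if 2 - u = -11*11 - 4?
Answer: -58857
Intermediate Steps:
u = 127 (u = 2 - (-11*11 - 4) = 2 - (-121 - 4) = 2 - 1*(-125) = 2 + 125 = 127)
-464*u + 71 = -464*127 + 71 = -58928 + 71 = -58857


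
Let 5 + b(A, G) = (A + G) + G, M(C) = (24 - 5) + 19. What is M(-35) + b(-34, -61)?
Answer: -123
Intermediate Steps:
M(C) = 38 (M(C) = 19 + 19 = 38)
b(A, G) = -5 + A + 2*G (b(A, G) = -5 + ((A + G) + G) = -5 + (A + 2*G) = -5 + A + 2*G)
M(-35) + b(-34, -61) = 38 + (-5 - 34 + 2*(-61)) = 38 + (-5 - 34 - 122) = 38 - 161 = -123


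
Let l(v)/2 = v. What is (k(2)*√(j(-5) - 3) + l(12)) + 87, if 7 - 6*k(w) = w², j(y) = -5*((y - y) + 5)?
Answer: 111 + I*√7 ≈ 111.0 + 2.6458*I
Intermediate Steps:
j(y) = -25 (j(y) = -5*(0 + 5) = -5*5 = -25)
l(v) = 2*v
k(w) = 7/6 - w²/6
(k(2)*√(j(-5) - 3) + l(12)) + 87 = ((7/6 - ⅙*2²)*√(-25 - 3) + 2*12) + 87 = ((7/6 - ⅙*4)*√(-28) + 24) + 87 = ((7/6 - ⅔)*(2*I*√7) + 24) + 87 = ((2*I*√7)/2 + 24) + 87 = (I*√7 + 24) + 87 = (24 + I*√7) + 87 = 111 + I*√7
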